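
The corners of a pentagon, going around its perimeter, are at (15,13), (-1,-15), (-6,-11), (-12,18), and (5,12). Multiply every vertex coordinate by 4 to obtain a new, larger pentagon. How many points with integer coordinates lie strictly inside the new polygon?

Using the shoelace formula, 2A = |[15·(-15) − (-1)·13] + [(-1)·(-11) − (-6)·(-15)] + [(-6)·18 − (-12)·(-11)] + [(-12)·12 − 5·18] + [5·13 − 15·12]| = 880, so the area is 440.
Summing gcd(|Δx|,|Δy|) over the edges gives the boundary count: gcd(16,28) + gcd(5,4) + gcd(6,29) + gcd(17,6) + gcd(10,1) = 4+1+1+1+1 = 8.
Scaling by 4 multiplies the area by 4² = 16 (so the new area is 7040) and multiplies the boundary lattice-point count by 4, giving 32.
By Pick's theorem, the interior count of the dilated polygon is 7040 − 32/2 + 1 = 7025.

7025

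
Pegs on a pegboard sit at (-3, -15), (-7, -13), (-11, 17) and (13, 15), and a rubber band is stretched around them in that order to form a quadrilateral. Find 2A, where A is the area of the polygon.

864

By the shoelace formula, twice the signed area is |((-3)·(-13) − (-7)·(-15)) + ((-7)·17 − (-11)·(-13)) + ((-11)·15 − 13·17) + (13·(-15) − (-3)·15)| = 864, so the area is 432.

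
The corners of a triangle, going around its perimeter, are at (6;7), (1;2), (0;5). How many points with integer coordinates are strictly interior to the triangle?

Using the shoelace formula, 2A = |[6·2 − 1·7] + [1·5 − 0·2] + [0·7 − 6·5]| = 20, so the area is 10.
The number of boundary lattice points is Σ gcd(|Δx|,|Δy|) = gcd(5,5) + gcd(1,3) + gcd(6,2) = 5+1+2 = 8.
Pick's theorem gives I = A − B/2 + 1 = 10 − 8/2 + 1 = 7.

7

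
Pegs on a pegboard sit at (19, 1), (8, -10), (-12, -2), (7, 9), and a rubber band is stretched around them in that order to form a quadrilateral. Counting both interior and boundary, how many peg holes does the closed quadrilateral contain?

307

Using the shoelace formula, 2A = |(19·(-10) − 8·1) + (8·(-2) − (-12)·(-10)) + ((-12)·9 − 7·(-2)) + (7·1 − 19·9)| = 592, so the area is 296.
Along each edge there are gcd(|Δx|,|Δy|)+1 lattice points, so counting each shared vertex once the boundary has gcd(11,11) + gcd(20,8) + gcd(19,11) + gcd(12,8) = 11+4+1+4 = 20.
Pick's theorem gives I = A − B/2 + 1 = 296 − 20/2 + 1 = 287, so the closed region contains I + B = 287 + 20 = 307 lattice points.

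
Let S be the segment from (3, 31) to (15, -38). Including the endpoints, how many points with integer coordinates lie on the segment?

The number of lattice points on a segment between lattice points is gcd(|Δx|,|Δy|) + 1 = gcd(12,69) + 1 = 3 + 1 = 4.

4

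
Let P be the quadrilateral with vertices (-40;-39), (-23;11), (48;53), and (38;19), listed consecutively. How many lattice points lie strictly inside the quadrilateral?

Using the shoelace formula, 2A = |[(-40)·11 − (-23)·(-39)] + [(-23)·53 − 48·11] + [48·19 − 38·53] + [38·(-39) − (-40)·19]| = 4908, so the area is 2454.
The number of boundary lattice points is Σ gcd(|Δx|,|Δy|) = gcd(17,50) + gcd(71,42) + gcd(10,34) + gcd(78,58) = 1+1+2+2 = 6.
By Pick's theorem A = I + B/2 − 1, so I = 2454 − 6/2 + 1 = 2452.

2452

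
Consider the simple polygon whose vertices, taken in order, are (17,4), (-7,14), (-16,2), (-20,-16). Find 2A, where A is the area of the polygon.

By the shoelace formula, twice the signed area is |(17·14 − (-7)·4) + ((-7)·2 − (-16)·14) + ((-16)·(-16) − (-20)·2) + ((-20)·4 − 17·(-16))| = 964, so the area is 482.

964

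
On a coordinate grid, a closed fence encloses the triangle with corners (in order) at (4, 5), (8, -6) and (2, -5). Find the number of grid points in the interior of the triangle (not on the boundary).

The shoelace formula gives twice the area as |(4·(-6) − 8·5) + (8·(-5) − 2·(-6)) + (2·5 − 4·(-5))| = 62, so the area is 31.
The number of boundary lattice points is Σ gcd(|Δx|,|Δy|) = gcd(4,11) + gcd(6,1) + gcd(2,10) = 1+1+2 = 4.
By Pick's theorem A = I + B/2 − 1, so I = 31 − 4/2 + 1 = 30.

30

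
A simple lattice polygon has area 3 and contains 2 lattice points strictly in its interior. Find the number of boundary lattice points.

Pick's theorem gives A = I + B/2 − 1, so B = 2(A − I + 1) = 2(3 − 2 + 1) = 4.

4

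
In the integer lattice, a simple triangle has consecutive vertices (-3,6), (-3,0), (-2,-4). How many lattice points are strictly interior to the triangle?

0

Using the shoelace formula, 2A = |[(-3)·0 − (-3)·6] + [(-3)·(-4) − (-2)·0] + [(-2)·6 − (-3)·(-4)]| = 6, so the area is 3.
Along each edge there are gcd(|Δx|,|Δy|)+1 lattice points, so counting each shared vertex once the boundary has gcd(0,6) + gcd(1,4) + gcd(1,10) = 6+1+1 = 8.
By Pick's theorem A = I + B/2 − 1, so I = 3 − 8/2 + 1 = 0.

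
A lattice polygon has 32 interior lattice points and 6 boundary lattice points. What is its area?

Pick's theorem states A = I + B/2 − 1, so A = 32 + 6/2 − 1 = 34.

34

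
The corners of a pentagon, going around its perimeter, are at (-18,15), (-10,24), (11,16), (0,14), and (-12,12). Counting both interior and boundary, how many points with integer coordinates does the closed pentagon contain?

The shoelace formula gives twice the area as |((-18)·24 − (-10)·15) + ((-10)·16 − 11·24) + (11·14 − 0·16) + (0·12 − (-12)·14) + ((-12)·15 − (-18)·12)| = 348, so the area is 174.
Along each edge there are gcd(|Δx|,|Δy|)+1 lattice points, so counting each shared vertex once the boundary has gcd(8,9) + gcd(21,8) + gcd(11,2) + gcd(12,2) + gcd(6,3) = 1+1+1+2+3 = 8.
Pick's theorem gives I = A − B/2 + 1 = 174 − 8/2 + 1 = 171, so the closed region contains I + B = 171 + 8 = 179 lattice points.

179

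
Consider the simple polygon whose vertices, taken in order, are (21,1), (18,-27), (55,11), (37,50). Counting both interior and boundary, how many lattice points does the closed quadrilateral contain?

Using the shoelace formula, 2A = |[21·(-27) − 18·1] + [18·11 − 55·(-27)] + [55·50 − 37·11] + [37·1 − 21·50]| = 2428, so the area is 1214.
Summing gcd(|Δx|,|Δy|) over the edges gives the boundary count: gcd(3,28) + gcd(37,38) + gcd(18,39) + gcd(16,49) = 1+1+3+1 = 6.
Pick's theorem gives I = A − B/2 + 1 = 1214 − 6/2 + 1 = 1212, so the closed region contains I + B = 1212 + 6 = 1218 lattice points.

1218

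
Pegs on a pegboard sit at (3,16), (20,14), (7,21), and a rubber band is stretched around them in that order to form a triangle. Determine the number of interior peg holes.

46

The shoelace formula gives twice the area as |[3·14 − 20·16] + [20·21 − 7·14] + [7·16 − 3·21]| = 93, so the area is 46.5.
Along each edge there are gcd(|Δx|,|Δy|)+1 lattice points, so counting each shared vertex once the boundary has gcd(17,2) + gcd(13,7) + gcd(4,5) = 1+1+1 = 3.
By Pick's theorem A = I + B/2 − 1, so I = 46.5 − 3/2 + 1 = 46.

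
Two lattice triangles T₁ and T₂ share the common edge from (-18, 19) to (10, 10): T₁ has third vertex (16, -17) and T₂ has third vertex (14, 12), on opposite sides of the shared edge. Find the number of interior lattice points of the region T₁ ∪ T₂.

The union is the simple quadrilateral with vertices (-18, 19), (16, -17), (10, 10), (14, 12) in order.
The shoelace formula gives twice the area as |[(-18)·(-17) − 16·19] + [16·10 − 10·(-17)] + [10·12 − 14·10] + [14·19 − (-18)·12]| = 794, so the area is 397.
Summing gcd(|Δx|,|Δy|) over the edges gives the boundary count: gcd(34,36) + gcd(6,27) + gcd(4,2) + gcd(32,7) = 2+3+2+1 = 8.
By Pick's theorem I = A − B/2 + 1 = 397 − 8/2 + 1 = 394.

394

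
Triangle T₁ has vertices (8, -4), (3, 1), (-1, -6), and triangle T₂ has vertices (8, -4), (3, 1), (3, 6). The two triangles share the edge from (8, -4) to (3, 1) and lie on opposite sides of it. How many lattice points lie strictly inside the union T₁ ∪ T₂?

35

The union is the simple quadrilateral with vertices (8, -4), (-1, -6), (3, 1), (3, 6) in order.
The shoelace formula gives twice the area as |[8·(-6) − (-1)·(-4)] + [(-1)·1 − 3·(-6)] + [3·6 − 3·1] + [3·(-4) − 8·6]| = 80, so the area is 40.
Summing gcd(|Δx|,|Δy|) over the edges gives the boundary count: gcd(9,2) + gcd(4,7) + gcd(0,5) + gcd(5,10) = 1+1+5+5 = 12.
By Pick's theorem I = A − B/2 + 1 = 40 − 12/2 + 1 = 35.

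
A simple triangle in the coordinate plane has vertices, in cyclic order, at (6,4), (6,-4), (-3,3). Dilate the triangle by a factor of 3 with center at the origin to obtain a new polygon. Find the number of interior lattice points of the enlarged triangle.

The shoelace formula gives twice the area as |(6·(-4) − 6·4) + (6·3 − (-3)·(-4)) + ((-3)·4 − 6·3)| = 72, so the area is 36.
Along each edge there are gcd(|Δx|,|Δy|)+1 lattice points, so counting each shared vertex once the boundary has gcd(0,8) + gcd(9,7) + gcd(9,1) = 8+1+1 = 10.
Scaling by 3 multiplies the area by 3² = 9 (so the new area is 324) and multiplies the boundary lattice-point count by 3, giving 30.
By Pick's theorem, the interior count of the dilated polygon is 324 − 30/2 + 1 = 310.

310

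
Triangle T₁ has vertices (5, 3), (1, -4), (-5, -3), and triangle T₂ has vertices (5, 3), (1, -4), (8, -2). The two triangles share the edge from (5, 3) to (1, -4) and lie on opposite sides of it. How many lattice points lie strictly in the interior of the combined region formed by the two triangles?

The union is the simple quadrilateral with vertices (5, 3), (-5, -3), (1, -4), (8, -2) in order.
By the shoelace formula, twice the signed area is |[5·(-3) − (-5)·3] + [(-5)·(-4) − 1·(-3)] + [1·(-2) − 8·(-4)] + [8·3 − 5·(-2)]| = 87, so the area is 87/2.
Summing gcd(|Δx|,|Δy|) over the edges gives the boundary count: gcd(10,6) + gcd(6,1) + gcd(7,2) + gcd(3,5) = 2+1+1+1 = 5.
By Pick's theorem I = A − B/2 + 1 = 87/2 − 5/2 + 1 = 42.

42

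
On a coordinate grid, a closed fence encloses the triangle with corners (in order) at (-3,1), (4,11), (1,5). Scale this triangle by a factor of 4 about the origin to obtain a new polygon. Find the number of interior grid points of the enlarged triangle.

81

The shoelace formula gives twice the area as |[(-3)·11 − 4·1] + [4·5 − 1·11] + [1·1 − (-3)·5]| = 12, so the area is 6.
The number of boundary lattice points is Σ gcd(|Δx|,|Δy|) = gcd(7,10) + gcd(3,6) + gcd(4,4) = 1+3+4 = 8.
Scaling by 4 multiplies the area by 4² = 16 (so the new area is 96) and multiplies the boundary lattice-point count by 4, giving 32.
By Pick's theorem, the interior count of the dilated polygon is 96 − 32/2 + 1 = 81.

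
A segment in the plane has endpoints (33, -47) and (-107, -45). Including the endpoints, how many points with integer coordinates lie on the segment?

The number of lattice points on a segment between lattice points is gcd(|Δx|,|Δy|) + 1 = gcd(140,2) + 1 = 2 + 1 = 3.

3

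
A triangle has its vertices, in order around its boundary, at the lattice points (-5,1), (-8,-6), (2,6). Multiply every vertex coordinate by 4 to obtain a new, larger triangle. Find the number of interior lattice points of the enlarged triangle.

Using the shoelace formula, 2A = |[(-5)·(-6) − (-8)·1] + [(-8)·6 − 2·(-6)] + [2·1 − (-5)·6]| = 34, so the area is 17.
Summing gcd(|Δx|,|Δy|) over the edges gives the boundary count: gcd(3,7) + gcd(10,12) + gcd(7,5) = 1+2+1 = 4.
Scaling by 4 multiplies the area by 4² = 16 (so the new area is 272) and multiplies the boundary lattice-point count by 4, giving 16.
By Pick's theorem, the interior count of the dilated polygon is 272 − 16/2 + 1 = 265.

265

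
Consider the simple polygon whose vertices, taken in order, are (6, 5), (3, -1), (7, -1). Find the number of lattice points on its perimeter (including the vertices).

8

Along each edge there are gcd(|Δx|,|Δy|)+1 lattice points, so counting each shared vertex once the boundary has gcd(3,6) + gcd(4,0) + gcd(1,6) = 3+4+1 = 8.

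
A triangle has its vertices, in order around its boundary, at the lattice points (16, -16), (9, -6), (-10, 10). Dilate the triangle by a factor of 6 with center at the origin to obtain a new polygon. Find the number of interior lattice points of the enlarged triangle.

1321

By the shoelace formula, twice the signed area is |(16·(-6) − 9·(-16)) + (9·10 − (-10)·(-6)) + ((-10)·(-16) − 16·10)| = 78, so the area is 39.
The number of boundary lattice points is Σ gcd(|Δx|,|Δy|) = gcd(7,10) + gcd(19,16) + gcd(26,26) = 1+1+26 = 28.
Scaling by 6 multiplies the area by 6² = 36 (so the new area is 1404) and multiplies the boundary lattice-point count by 6, giving 168.
By Pick's theorem, the interior count of the dilated polygon is 1404 − 168/2 + 1 = 1321.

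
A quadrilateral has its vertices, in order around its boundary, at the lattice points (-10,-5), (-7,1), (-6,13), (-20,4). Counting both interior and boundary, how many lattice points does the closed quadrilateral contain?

127

By the shoelace formula, twice the signed area is |[(-10)·1 − (-7)·(-5)] + [(-7)·13 − (-6)·1] + [(-6)·4 − (-20)·13] + [(-20)·(-5) − (-10)·4]| = 246, so the area is 123.
The number of boundary lattice points is Σ gcd(|Δx|,|Δy|) = gcd(3,6) + gcd(1,12) + gcd(14,9) + gcd(10,9) = 3+1+1+1 = 6.
Pick's theorem gives I = A − B/2 + 1 = 123 − 6/2 + 1 = 121, so the closed region contains I + B = 121 + 6 = 127 lattice points.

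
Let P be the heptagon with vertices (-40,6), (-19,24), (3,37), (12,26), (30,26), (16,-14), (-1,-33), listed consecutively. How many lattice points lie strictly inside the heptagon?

By the shoelace formula, twice the signed area is |[(-40)·24 − (-19)·6] + [(-19)·37 − 3·24] + [3·26 − 12·37] + [12·26 − 30·26] + [30·(-14) − 16·26] + [16·(-33) − (-1)·(-14)] + [(-1)·6 − (-40)·(-33)]| = 5159, so the area is 5159/2.
The number of boundary lattice points is Σ gcd(|Δx|,|Δy|) = gcd(21,18) + gcd(22,13) + gcd(9,11) + gcd(18,0) + gcd(14,40) + gcd(17,19) + gcd(39,39) = 3+1+1+18+2+1+39 = 65.
Pick's theorem gives I = A − B/2 + 1 = 5159/2 − 65/2 + 1 = 2548.

2548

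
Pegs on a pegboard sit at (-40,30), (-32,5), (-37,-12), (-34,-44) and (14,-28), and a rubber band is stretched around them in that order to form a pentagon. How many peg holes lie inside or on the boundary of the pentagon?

Using the shoelace formula, 2A = |((-40)·5 − (-32)·30) + ((-32)·(-12) − (-37)·5) + ((-37)·(-44) − (-34)·(-12)) + ((-34)·(-28) − 14·(-44)) + (14·30 − (-40)·(-28))| = 3417, so the area is 3417/2.
The number of boundary lattice points is Σ gcd(|Δx|,|Δy|) = gcd(8,25) + gcd(5,17) + gcd(3,32) + gcd(48,16) + gcd(54,58) = 1+1+1+16+2 = 21.
Pick's theorem gives I = A − B/2 + 1 = 3417/2 − 21/2 + 1 = 1699, so the closed region contains I + B = 1699 + 21 = 1720 lattice points.

1720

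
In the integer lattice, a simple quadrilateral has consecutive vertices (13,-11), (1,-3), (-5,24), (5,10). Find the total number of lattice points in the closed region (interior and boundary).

By the shoelace formula, twice the signed area is |[13·(-3) − 1·(-11)] + [1·24 − (-5)·(-3)] + [(-5)·10 − 5·24] + [5·(-11) − 13·10]| = 374, so the area is 187.
Along each edge there are gcd(|Δx|,|Δy|)+1 lattice points, so counting each shared vertex once the boundary has gcd(12,8) + gcd(6,27) + gcd(10,14) + gcd(8,21) = 4+3+2+1 = 10.
Pick's theorem gives I = A − B/2 + 1 = 187 − 10/2 + 1 = 183, so the closed region contains I + B = 183 + 10 = 193 lattice points.

193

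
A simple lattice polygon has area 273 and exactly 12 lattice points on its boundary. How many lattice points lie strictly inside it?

268

From Pick's theorem, I = A − B/2 + 1 = 273 − 12/2 + 1 = 268.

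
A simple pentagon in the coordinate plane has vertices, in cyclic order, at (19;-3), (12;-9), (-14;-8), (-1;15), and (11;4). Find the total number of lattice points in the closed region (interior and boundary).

430

Using the shoelace formula, 2A = |[19·(-9) − 12·(-3)] + [12·(-8) − (-14)·(-9)] + [(-14)·15 − (-1)·(-8)] + [(-1)·4 − 11·15] + [11·(-3) − 19·4]| = 853, so the area is 426.5.
Along each edge there are gcd(|Δx|,|Δy|)+1 lattice points, so counting each shared vertex once the boundary has gcd(7,6) + gcd(26,1) + gcd(13,23) + gcd(12,11) + gcd(8,7) = 1+1+1+1+1 = 5.
Pick's theorem gives I = A − B/2 + 1 = 426.5 − 5/2 + 1 = 425, so the closed region contains I + B = 425 + 5 = 430 lattice points.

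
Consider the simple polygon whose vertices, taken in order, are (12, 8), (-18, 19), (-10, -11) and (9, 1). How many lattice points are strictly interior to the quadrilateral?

Using the shoelace formula, 2A = |[12·19 − (-18)·8] + [(-18)·(-11) − (-10)·19] + [(-10)·1 − 9·(-11)] + [9·8 − 12·1]| = 909, so the area is 454.5.
The number of boundary lattice points is Σ gcd(|Δx|,|Δy|) = gcd(30,11) + gcd(8,30) + gcd(19,12) + gcd(3,7) = 1+2+1+1 = 5.
Pick's theorem gives I = A − B/2 + 1 = 454.5 − 5/2 + 1 = 453.

453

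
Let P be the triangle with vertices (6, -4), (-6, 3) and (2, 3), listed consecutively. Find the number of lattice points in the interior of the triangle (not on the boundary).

Using the shoelace formula, 2A = |[6·3 − (-6)·(-4)] + [(-6)·3 − 2·3] + [2·(-4) − 6·3]| = 56, so the area is 28.
Along each edge there are gcd(|Δx|,|Δy|)+1 lattice points, so counting each shared vertex once the boundary has gcd(12,7) + gcd(8,0) + gcd(4,7) = 1+8+1 = 10.
Pick's theorem gives I = A − B/2 + 1 = 28 − 10/2 + 1 = 24.

24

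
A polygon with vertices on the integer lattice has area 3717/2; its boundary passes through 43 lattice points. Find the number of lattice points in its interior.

Pick's theorem A = I + B/2 − 1 rearranges to I = A − B/2 + 1 = 3717/2 − 43/2 + 1 = 1838.

1838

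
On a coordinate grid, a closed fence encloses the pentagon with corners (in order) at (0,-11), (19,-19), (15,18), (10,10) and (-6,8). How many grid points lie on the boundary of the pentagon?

Summing gcd(|Δx|,|Δy|) over the edges gives the boundary count: gcd(19,8) + gcd(4,37) + gcd(5,8) + gcd(16,2) + gcd(6,19) = 1+1+1+2+1 = 6.

6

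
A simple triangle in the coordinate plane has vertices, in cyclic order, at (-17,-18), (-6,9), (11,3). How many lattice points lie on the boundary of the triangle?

Along each edge there are gcd(|Δx|,|Δy|)+1 lattice points, so counting each shared vertex once the boundary has gcd(11,27) + gcd(17,6) + gcd(28,21) = 1+1+7 = 9.

9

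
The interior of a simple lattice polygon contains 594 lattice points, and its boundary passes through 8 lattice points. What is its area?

By Pick's theorem, A = I + B/2 − 1 = 594 + 8/2 − 1 = 597.

597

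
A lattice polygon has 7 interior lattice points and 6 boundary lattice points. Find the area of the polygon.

9

Pick's theorem states A = I + B/2 − 1, so A = 7 + 6/2 − 1 = 9.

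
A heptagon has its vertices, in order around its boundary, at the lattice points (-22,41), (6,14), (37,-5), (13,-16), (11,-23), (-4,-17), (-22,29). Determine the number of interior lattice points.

1383

The shoelace formula gives twice the area as |((-22)·14 − 6·41) + (6·(-5) − 37·14) + (37·(-16) − 13·(-5)) + (13·(-23) − 11·(-16)) + (11·(-17) − (-4)·(-23)) + ((-4)·29 − (-22)·(-17)) + ((-22)·41 − (-22)·29)| = 2785, so the area is 2785/2.
The number of boundary lattice points is Σ gcd(|Δx|,|Δy|) = gcd(28,27) + gcd(31,19) + gcd(24,11) + gcd(2,7) + gcd(15,6) + gcd(18,46) + gcd(0,12) = 1+1+1+1+3+2+12 = 21.
Pick's theorem gives I = A − B/2 + 1 = 2785/2 − 21/2 + 1 = 1383.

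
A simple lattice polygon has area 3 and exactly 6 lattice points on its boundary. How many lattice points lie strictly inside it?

Pick's theorem A = I + B/2 − 1 rearranges to I = A − B/2 + 1 = 3 − 6/2 + 1 = 1.

1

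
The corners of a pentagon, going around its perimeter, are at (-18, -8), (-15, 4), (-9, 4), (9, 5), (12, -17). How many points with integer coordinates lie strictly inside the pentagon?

450

Using the shoelace formula, 2A = |[(-18)·4 − (-15)·(-8)] + [(-15)·4 − (-9)·4] + [(-9)·5 − 9·4] + [9·(-17) − 12·5] + [12·(-8) − (-18)·(-17)]| = 912, so the area is 456.
The number of boundary lattice points is Σ gcd(|Δx|,|Δy|) = gcd(3,12) + gcd(6,0) + gcd(18,1) + gcd(3,22) + gcd(30,9) = 3+6+1+1+3 = 14.
Pick's theorem gives I = A − B/2 + 1 = 456 − 14/2 + 1 = 450.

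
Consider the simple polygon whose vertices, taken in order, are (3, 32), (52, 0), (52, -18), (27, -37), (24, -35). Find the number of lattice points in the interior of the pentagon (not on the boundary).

Using the shoelace formula, 2A = |(3·0 − 52·32) + (52·(-18) − 52·0) + (52·(-37) − 27·(-18)) + (27·(-35) − 24·(-37)) + (24·32 − 3·(-35))| = 3222, so the area is 1611.
Summing gcd(|Δx|,|Δy|) over the edges gives the boundary count: gcd(49,32) + gcd(0,18) + gcd(25,19) + gcd(3,2) + gcd(21,67) = 1+18+1+1+1 = 22.
By Pick's theorem A = I + B/2 − 1, so I = 1611 − 22/2 + 1 = 1601.

1601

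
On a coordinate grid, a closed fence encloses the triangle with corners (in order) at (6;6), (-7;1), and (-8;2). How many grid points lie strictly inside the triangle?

8

Using the shoelace formula, 2A = |(6·1 − (-7)·6) + ((-7)·2 − (-8)·1) + ((-8)·6 − 6·2)| = 18, so the area is 9.
The number of boundary lattice points is Σ gcd(|Δx|,|Δy|) = gcd(13,5) + gcd(1,1) + gcd(14,4) = 1+1+2 = 4.
By Pick's theorem A = I + B/2 − 1, so I = 9 − 4/2 + 1 = 8.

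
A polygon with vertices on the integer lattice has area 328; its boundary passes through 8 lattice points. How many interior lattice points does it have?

From Pick's theorem, I = A − B/2 + 1 = 328 − 8/2 + 1 = 325.

325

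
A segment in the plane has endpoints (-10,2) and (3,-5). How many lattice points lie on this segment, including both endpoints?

2

The number of lattice points on a segment between lattice points is gcd(|Δx|,|Δy|) + 1 = gcd(13,7) + 1 = 1 + 1 = 2.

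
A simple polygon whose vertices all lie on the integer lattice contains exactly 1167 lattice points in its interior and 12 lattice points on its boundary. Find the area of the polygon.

1172

By Pick's theorem, A = I + B/2 − 1 = 1167 + 12/2 − 1 = 1172.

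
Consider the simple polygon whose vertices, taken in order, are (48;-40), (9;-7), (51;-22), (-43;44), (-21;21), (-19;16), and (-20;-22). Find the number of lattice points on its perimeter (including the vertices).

Along each edge there are gcd(|Δx|,|Δy|)+1 lattice points, so counting each shared vertex once the boundary has gcd(39,33) + gcd(42,15) + gcd(94,66) + gcd(22,23) + gcd(2,5) + gcd(1,38) + gcd(68,18) = 3+3+2+1+1+1+2 = 13.

13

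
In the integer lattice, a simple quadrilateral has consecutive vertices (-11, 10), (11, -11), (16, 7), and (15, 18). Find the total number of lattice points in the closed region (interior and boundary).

401

The shoelace formula gives twice the area as |[(-11)·(-11) − 11·10] + [11·7 − 16·(-11)] + [16·18 − 15·7] + [15·10 − (-11)·18]| = 795, so the area is 397.5.
The number of boundary lattice points is Σ gcd(|Δx|,|Δy|) = gcd(22,21) + gcd(5,18) + gcd(1,11) + gcd(26,8) = 1+1+1+2 = 5.
Pick's theorem gives I = A − B/2 + 1 = 397.5 − 5/2 + 1 = 396, so the closed region contains I + B = 396 + 5 = 401 lattice points.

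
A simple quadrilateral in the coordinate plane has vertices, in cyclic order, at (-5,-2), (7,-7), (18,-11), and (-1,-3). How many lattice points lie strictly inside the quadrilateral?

9

By the shoelace formula, twice the signed area is |[(-5)·(-7) − 7·(-2)] + [7·(-11) − 18·(-7)] + [18·(-3) − (-1)·(-11)] + [(-1)·(-2) − (-5)·(-3)]| = 20, so the area is 10.
Along each edge there are gcd(|Δx|,|Δy|)+1 lattice points, so counting each shared vertex once the boundary has gcd(12,5) + gcd(11,4) + gcd(19,8) + gcd(4,1) = 1+1+1+1 = 4.
Pick's theorem gives I = A − B/2 + 1 = 10 − 4/2 + 1 = 9.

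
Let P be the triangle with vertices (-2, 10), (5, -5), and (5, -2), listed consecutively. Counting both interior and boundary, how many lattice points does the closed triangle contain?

Using the shoelace formula, 2A = |((-2)·(-5) − 5·10) + (5·(-2) − 5·(-5)) + (5·10 − (-2)·(-2))| = 21, so the area is 10.5.
Summing gcd(|Δx|,|Δy|) over the edges gives the boundary count: gcd(7,15) + gcd(0,3) + gcd(7,12) = 1+3+1 = 5.
Pick's theorem gives I = A − B/2 + 1 = 10.5 − 5/2 + 1 = 9, so the closed region contains I + B = 9 + 5 = 14 lattice points.

14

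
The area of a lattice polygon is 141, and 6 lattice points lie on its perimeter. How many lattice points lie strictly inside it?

From Pick's theorem, I = A − B/2 + 1 = 141 − 6/2 + 1 = 139.

139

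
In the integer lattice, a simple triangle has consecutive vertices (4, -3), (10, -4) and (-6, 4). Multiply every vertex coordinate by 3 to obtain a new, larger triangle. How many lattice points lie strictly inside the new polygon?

130

By the shoelace formula, twice the signed area is |[4·(-4) − 10·(-3)] + [10·4 − (-6)·(-4)] + [(-6)·(-3) − 4·4]| = 32, so the area is 16.
The number of boundary lattice points is Σ gcd(|Δx|,|Δy|) = gcd(6,1) + gcd(16,8) + gcd(10,7) = 1+8+1 = 10.
Scaling by 3 multiplies the area by 3² = 9 (so the new area is 144) and multiplies the boundary lattice-point count by 3, giving 30.
By Pick's theorem, the interior count of the dilated polygon is 144 − 30/2 + 1 = 130.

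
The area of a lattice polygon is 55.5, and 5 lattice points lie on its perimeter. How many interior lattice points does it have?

54

Pick's theorem A = I + B/2 − 1 rearranges to I = A − B/2 + 1 = 55.5 − 5/2 + 1 = 54.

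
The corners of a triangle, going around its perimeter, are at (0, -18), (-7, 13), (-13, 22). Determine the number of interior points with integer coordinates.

60

By the shoelace formula, twice the signed area is |[0·13 − (-7)·(-18)] + [(-7)·22 − (-13)·13] + [(-13)·(-18) − 0·22]| = 123, so the area is 61.5.
The number of boundary lattice points is Σ gcd(|Δx|,|Δy|) = gcd(7,31) + gcd(6,9) + gcd(13,40) = 1+3+1 = 5.
By Pick's theorem A = I + B/2 − 1, so I = 61.5 − 5/2 + 1 = 60.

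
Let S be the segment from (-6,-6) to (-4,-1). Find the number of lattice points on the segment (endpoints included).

The number of lattice points on a segment between lattice points is gcd(|Δx|,|Δy|) + 1 = gcd(2,5) + 1 = 1 + 1 = 2.

2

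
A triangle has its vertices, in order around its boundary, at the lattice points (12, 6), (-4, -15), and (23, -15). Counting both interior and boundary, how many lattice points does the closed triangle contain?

299

Using the shoelace formula, 2A = |[12·(-15) − (-4)·6] + [(-4)·(-15) − 23·(-15)] + [23·6 − 12·(-15)]| = 567, so the area is 567/2.
The number of boundary lattice points is Σ gcd(|Δx|,|Δy|) = gcd(16,21) + gcd(27,0) + gcd(11,21) = 1+27+1 = 29.
Pick's theorem gives I = A − B/2 + 1 = 567/2 − 29/2 + 1 = 270, so the closed region contains I + B = 270 + 29 = 299 lattice points.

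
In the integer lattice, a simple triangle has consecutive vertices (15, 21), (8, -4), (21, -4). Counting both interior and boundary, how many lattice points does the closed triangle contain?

The shoelace formula gives twice the area as |(15·(-4) − 8·21) + (8·(-4) − 21·(-4)) + (21·21 − 15·(-4))| = 325, so the area is 162.5.
Summing gcd(|Δx|,|Δy|) over the edges gives the boundary count: gcd(7,25) + gcd(13,0) + gcd(6,25) = 1+13+1 = 15.
Pick's theorem gives I = A − B/2 + 1 = 162.5 − 15/2 + 1 = 156, so the closed region contains I + B = 156 + 15 = 171 lattice points.

171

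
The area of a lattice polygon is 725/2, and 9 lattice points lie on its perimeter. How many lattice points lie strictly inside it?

359

Pick's theorem A = I + B/2 − 1 rearranges to I = A − B/2 + 1 = 725/2 − 9/2 + 1 = 359.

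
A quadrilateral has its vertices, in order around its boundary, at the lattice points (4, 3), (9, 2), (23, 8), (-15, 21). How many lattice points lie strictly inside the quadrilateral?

239

By the shoelace formula, twice the signed area is |(4·2 − 9·3) + (9·8 − 23·2) + (23·21 − (-15)·8) + ((-15)·3 − 4·21)| = 481, so the area is 240.5.
Along each edge there are gcd(|Δx|,|Δy|)+1 lattice points, so counting each shared vertex once the boundary has gcd(5,1) + gcd(14,6) + gcd(38,13) + gcd(19,18) = 1+2+1+1 = 5.
By Pick's theorem A = I + B/2 − 1, so I = 240.5 − 5/2 + 1 = 239.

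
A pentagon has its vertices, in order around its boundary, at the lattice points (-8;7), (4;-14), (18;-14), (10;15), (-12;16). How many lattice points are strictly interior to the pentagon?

Using the shoelace formula, 2A = |((-8)·(-14) − 4·7) + (4·(-14) − 18·(-14)) + (18·15 − 10·(-14)) + (10·16 − (-12)·15) + ((-12)·7 − (-8)·16)| = 1074, so the area is 537.
The number of boundary lattice points is Σ gcd(|Δx|,|Δy|) = gcd(12,21) + gcd(14,0) + gcd(8,29) + gcd(22,1) + gcd(4,9) = 3+14+1+1+1 = 20.
Pick's theorem gives I = A − B/2 + 1 = 537 − 20/2 + 1 = 528.

528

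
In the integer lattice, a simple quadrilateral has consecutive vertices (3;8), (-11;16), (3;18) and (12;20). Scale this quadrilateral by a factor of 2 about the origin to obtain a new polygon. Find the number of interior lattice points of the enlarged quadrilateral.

453

Using the shoelace formula, 2A = |(3·16 − (-11)·8) + ((-11)·18 − 3·16) + (3·20 − 12·18) + (12·8 − 3·20)| = 230, so the area is 115.
Along each edge there are gcd(|Δx|,|Δy|)+1 lattice points, so counting each shared vertex once the boundary has gcd(14,8) + gcd(14,2) + gcd(9,2) + gcd(9,12) = 2+2+1+3 = 8.
Scaling by 2 multiplies the area by 2² = 4 (so the new area is 460) and multiplies the boundary lattice-point count by 2, giving 16.
By Pick's theorem, the interior count of the dilated polygon is 460 − 16/2 + 1 = 453.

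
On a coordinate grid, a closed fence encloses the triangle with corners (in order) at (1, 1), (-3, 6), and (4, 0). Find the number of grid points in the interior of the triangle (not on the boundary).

5

By the shoelace formula, twice the signed area is |(1·6 − (-3)·1) + ((-3)·0 − 4·6) + (4·1 − 1·0)| = 11, so the area is 5.5.
The number of boundary lattice points is Σ gcd(|Δx|,|Δy|) = gcd(4,5) + gcd(7,6) + gcd(3,1) = 1+1+1 = 3.
By Pick's theorem A = I + B/2 − 1, so I = 5.5 − 3/2 + 1 = 5.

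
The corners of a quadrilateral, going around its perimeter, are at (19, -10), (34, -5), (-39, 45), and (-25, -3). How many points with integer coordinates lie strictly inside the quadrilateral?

1561

By the shoelace formula, twice the signed area is |[19·(-5) − 34·(-10)] + [34·45 − (-39)·(-5)] + [(-39)·(-3) − (-25)·45] + [(-25)·(-10) − 19·(-3)]| = 3129, so the area is 3129/2.
The number of boundary lattice points is Σ gcd(|Δx|,|Δy|) = gcd(15,5) + gcd(73,50) + gcd(14,48) + gcd(44,7) = 5+1+2+1 = 9.
Pick's theorem gives I = A − B/2 + 1 = 3129/2 − 9/2 + 1 = 1561.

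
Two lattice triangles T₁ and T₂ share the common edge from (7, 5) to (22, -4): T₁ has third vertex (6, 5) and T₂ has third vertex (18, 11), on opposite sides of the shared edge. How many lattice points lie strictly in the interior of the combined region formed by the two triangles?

The union is the simple quadrilateral with vertices (7, 5), (6, 5), (22, -4), (18, 11) in order.
The shoelace formula gives twice the area as |(7·5 − 6·5) + (6·(-4) − 22·5) + (22·11 − 18·(-4)) + (18·5 − 7·11)| = 198, so the area is 99.
Summing gcd(|Δx|,|Δy|) over the edges gives the boundary count: gcd(1,0) + gcd(16,9) + gcd(4,15) + gcd(11,6) = 1+1+1+1 = 4.
By Pick's theorem I = A − B/2 + 1 = 99 − 4/2 + 1 = 98.

98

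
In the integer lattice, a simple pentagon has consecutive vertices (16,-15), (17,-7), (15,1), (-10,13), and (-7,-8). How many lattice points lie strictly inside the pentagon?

The shoelace formula gives twice the area as |[16·(-7) − 17·(-15)] + [17·1 − 15·(-7)] + [15·13 − (-10)·1] + [(-10)·(-8) − (-7)·13] + [(-7)·(-15) − 16·(-8)]| = 874, so the area is 437.
Along each edge there are gcd(|Δx|,|Δy|)+1 lattice points, so counting each shared vertex once the boundary has gcd(1,8) + gcd(2,8) + gcd(25,12) + gcd(3,21) + gcd(23,7) = 1+2+1+3+1 = 8.
Pick's theorem gives I = A − B/2 + 1 = 437 − 8/2 + 1 = 434.

434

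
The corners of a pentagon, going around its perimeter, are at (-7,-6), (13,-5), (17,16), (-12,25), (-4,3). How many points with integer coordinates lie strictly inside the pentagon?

The shoelace formula gives twice the area as |((-7)·(-5) − 13·(-6)) + (13·16 − 17·(-5)) + (17·25 − (-12)·16) + ((-12)·3 − (-4)·25) + ((-4)·(-6) − (-7)·3)| = 1132, so the area is 566.
Along each edge there are gcd(|Δx|,|Δy|)+1 lattice points, so counting each shared vertex once the boundary has gcd(20,1) + gcd(4,21) + gcd(29,9) + gcd(8,22) + gcd(3,9) = 1+1+1+2+3 = 8.
Pick's theorem gives I = A − B/2 + 1 = 566 − 8/2 + 1 = 563.

563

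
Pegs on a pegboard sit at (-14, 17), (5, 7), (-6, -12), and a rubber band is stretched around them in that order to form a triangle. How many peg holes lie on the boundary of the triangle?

3

Along each edge there are gcd(|Δx|,|Δy|)+1 lattice points, so counting each shared vertex once the boundary has gcd(19,10) + gcd(11,19) + gcd(8,29) = 1+1+1 = 3.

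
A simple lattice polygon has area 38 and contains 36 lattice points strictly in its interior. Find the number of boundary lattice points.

6

Pick's theorem gives A = I + B/2 − 1, so B = 2(A − I + 1) = 2(38 − 36 + 1) = 6.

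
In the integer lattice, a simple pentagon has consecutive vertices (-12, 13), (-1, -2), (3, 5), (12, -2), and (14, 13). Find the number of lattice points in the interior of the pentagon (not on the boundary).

By the shoelace formula, twice the signed area is |((-12)·(-2) − (-1)·13) + ((-1)·5 − 3·(-2)) + (3·(-2) − 12·5) + (12·13 − 14·(-2)) + (14·13 − (-12)·13)| = 494, so the area is 247.
Along each edge there are gcd(|Δx|,|Δy|)+1 lattice points, so counting each shared vertex once the boundary has gcd(11,15) + gcd(4,7) + gcd(9,7) + gcd(2,15) + gcd(26,0) = 1+1+1+1+26 = 30.
By Pick's theorem A = I + B/2 − 1, so I = 247 − 30/2 + 1 = 233.

233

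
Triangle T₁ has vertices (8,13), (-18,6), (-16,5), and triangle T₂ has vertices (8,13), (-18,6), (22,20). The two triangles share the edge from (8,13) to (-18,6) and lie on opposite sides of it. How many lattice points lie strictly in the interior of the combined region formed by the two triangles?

54

The union is the simple quadrilateral with vertices (8,13), (-16,5), (-18,6), (22,20) in order.
By the shoelace formula, twice the signed area is |(8·5 − (-16)·13) + ((-16)·6 − (-18)·5) + ((-18)·20 − 22·6) + (22·13 − 8·20)| = 124, so the area is 62.
Along each edge there are gcd(|Δx|,|Δy|)+1 lattice points, so counting each shared vertex once the boundary has gcd(24,8) + gcd(2,1) + gcd(40,14) + gcd(14,7) = 8+1+2+7 = 18.
By Pick's theorem I = A − B/2 + 1 = 62 − 18/2 + 1 = 54.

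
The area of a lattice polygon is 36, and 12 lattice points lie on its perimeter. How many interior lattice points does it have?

31

From Pick's theorem, I = A − B/2 + 1 = 36 − 12/2 + 1 = 31.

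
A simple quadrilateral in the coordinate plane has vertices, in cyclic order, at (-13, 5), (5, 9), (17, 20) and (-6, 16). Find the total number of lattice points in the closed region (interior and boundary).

191

By the shoelace formula, twice the signed area is |((-13)·9 − 5·5) + (5·20 − 17·9) + (17·16 − (-6)·20) + ((-6)·5 − (-13)·16)| = 375, so the area is 375/2.
The number of boundary lattice points is Σ gcd(|Δx|,|Δy|) = gcd(18,4) + gcd(12,11) + gcd(23,4) + gcd(7,11) = 2+1+1+1 = 5.
Pick's theorem gives I = A − B/2 + 1 = 375/2 − 5/2 + 1 = 186, so the closed region contains I + B = 186 + 5 = 191 lattice points.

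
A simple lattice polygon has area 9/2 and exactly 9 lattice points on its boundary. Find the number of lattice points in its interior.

1

From Pick's theorem, I = A − B/2 + 1 = 9/2 − 9/2 + 1 = 1.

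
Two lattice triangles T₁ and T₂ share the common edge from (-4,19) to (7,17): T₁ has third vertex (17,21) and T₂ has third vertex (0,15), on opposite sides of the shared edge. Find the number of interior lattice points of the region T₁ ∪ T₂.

The union is the simple quadrilateral with vertices (-4,19), (17,21), (7,17), (0,15) in order.
By the shoelace formula, twice the signed area is |((-4)·21 − 17·19) + (17·17 − 7·21) + (7·15 − 0·17) + (0·19 − (-4)·15)| = 100, so the area is 50.
Summing gcd(|Δx|,|Δy|) over the edges gives the boundary count: gcd(21,2) + gcd(10,4) + gcd(7,2) + gcd(4,4) = 1+2+1+4 = 8.
By Pick's theorem I = A − B/2 + 1 = 50 − 8/2 + 1 = 47.

47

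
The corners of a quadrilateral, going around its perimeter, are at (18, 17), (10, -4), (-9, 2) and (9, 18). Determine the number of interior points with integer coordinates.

303

By the shoelace formula, twice the signed area is |(18·(-4) − 10·17) + (10·2 − (-9)·(-4)) + ((-9)·18 − 9·2) + (9·17 − 18·18)| = 609, so the area is 609/2.
Along each edge there are gcd(|Δx|,|Δy|)+1 lattice points, so counting each shared vertex once the boundary has gcd(8,21) + gcd(19,6) + gcd(18,16) + gcd(9,1) = 1+1+2+1 = 5.
By Pick's theorem A = I + B/2 − 1, so I = 609/2 − 5/2 + 1 = 303.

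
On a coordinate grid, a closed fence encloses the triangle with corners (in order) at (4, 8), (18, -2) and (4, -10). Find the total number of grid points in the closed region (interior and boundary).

The shoelace formula gives twice the area as |(4·(-2) − 18·8) + (18·(-10) − 4·(-2)) + (4·8 − 4·(-10))| = 252, so the area is 126.
Summing gcd(|Δx|,|Δy|) over the edges gives the boundary count: gcd(14,10) + gcd(14,8) + gcd(0,18) = 2+2+18 = 22.
Pick's theorem gives I = A − B/2 + 1 = 126 − 22/2 + 1 = 116, so the closed region contains I + B = 116 + 22 = 138 lattice points.

138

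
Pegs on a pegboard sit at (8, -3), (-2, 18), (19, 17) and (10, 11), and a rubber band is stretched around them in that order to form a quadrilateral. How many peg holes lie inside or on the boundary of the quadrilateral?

163

Using the shoelace formula, 2A = |[8·18 − (-2)·(-3)] + [(-2)·17 − 19·18] + [19·11 − 10·17] + [10·(-3) − 8·11]| = 317, so the area is 317/2.
The number of boundary lattice points is Σ gcd(|Δx|,|Δy|) = gcd(10,21) + gcd(21,1) + gcd(9,6) + gcd(2,14) = 1+1+3+2 = 7.
Pick's theorem gives I = A − B/2 + 1 = 317/2 − 7/2 + 1 = 156, so the closed region contains I + B = 156 + 7 = 163 lattice points.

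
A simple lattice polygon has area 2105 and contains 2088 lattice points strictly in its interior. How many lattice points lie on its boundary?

36

Pick's theorem gives A = I + B/2 − 1, so B = 2(A − I + 1) = 2(2105 − 2088 + 1) = 36.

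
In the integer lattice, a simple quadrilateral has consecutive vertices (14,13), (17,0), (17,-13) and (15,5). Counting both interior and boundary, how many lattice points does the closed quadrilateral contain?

The shoelace formula gives twice the area as |(14·0 − 17·13) + (17·(-13) − 17·0) + (17·5 − 15·(-13)) + (15·13 − 14·5)| = 37, so the area is 37/2.
Along each edge there are gcd(|Δx|,|Δy|)+1 lattice points, so counting each shared vertex once the boundary has gcd(3,13) + gcd(0,13) + gcd(2,18) + gcd(1,8) = 1+13+2+1 = 17.
Pick's theorem gives I = A − B/2 + 1 = 37/2 − 17/2 + 1 = 11, so the closed region contains I + B = 11 + 17 = 28 lattice points.

28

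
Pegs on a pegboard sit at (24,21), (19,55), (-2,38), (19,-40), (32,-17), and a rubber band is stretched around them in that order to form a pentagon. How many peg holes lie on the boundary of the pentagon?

8

Along each edge there are gcd(|Δx|,|Δy|)+1 lattice points, so counting each shared vertex once the boundary has gcd(5,34) + gcd(21,17) + gcd(21,78) + gcd(13,23) + gcd(8,38) = 1+1+3+1+2 = 8.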